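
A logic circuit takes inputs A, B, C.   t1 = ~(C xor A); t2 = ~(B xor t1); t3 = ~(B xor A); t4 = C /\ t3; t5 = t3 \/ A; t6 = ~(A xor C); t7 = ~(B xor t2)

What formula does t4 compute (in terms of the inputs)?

C /\ (~(B xor A))

t3 = ~(B xor A)
t4 = C /\ t3 = C /\ (~(B xor A))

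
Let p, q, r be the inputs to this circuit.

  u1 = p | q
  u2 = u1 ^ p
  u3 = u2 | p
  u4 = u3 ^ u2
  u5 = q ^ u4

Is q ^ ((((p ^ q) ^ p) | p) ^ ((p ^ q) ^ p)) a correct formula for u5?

No

u1 = p | q
u2 = u1 ^ p = (p | q) ^ p
u3 = u2 | p = ((p | q) ^ p) | p
u4 = u3 ^ u2 = (((p | q) ^ p) | p) ^ ((p | q) ^ p)
u5 = q ^ u4 = q ^ ((((p | q) ^ p) | p) ^ ((p | q) ^ p))
At p=1, q=1, r=0: circuit gives 0, formula gives 1.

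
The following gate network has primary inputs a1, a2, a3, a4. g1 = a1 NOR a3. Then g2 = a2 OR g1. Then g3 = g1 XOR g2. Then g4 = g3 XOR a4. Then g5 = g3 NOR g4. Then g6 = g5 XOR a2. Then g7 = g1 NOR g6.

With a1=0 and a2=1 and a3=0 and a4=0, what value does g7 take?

0

g1 = 0 NOR 0 = 1
g2 = 1 OR 1 = 1
g3 = 1 XOR 1 = 0
g4 = 0 XOR 0 = 0
g5 = 0 NOR 0 = 1
g6 = 1 XOR 1 = 0
g7 = 1 NOR 0 = 0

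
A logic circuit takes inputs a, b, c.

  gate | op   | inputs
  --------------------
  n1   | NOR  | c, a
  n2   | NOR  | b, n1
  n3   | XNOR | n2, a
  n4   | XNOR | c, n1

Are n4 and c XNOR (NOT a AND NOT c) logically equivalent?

Yes

n1 = c NOR a
n4 = c XNOR n1 = c XNOR (c NOR a)
At a=0, b=0, c=0: circuit gives 0, formula gives 0.
At a=1, b=0, c=0: circuit gives 1, formula gives 1.
Agrees on all 8 inputs.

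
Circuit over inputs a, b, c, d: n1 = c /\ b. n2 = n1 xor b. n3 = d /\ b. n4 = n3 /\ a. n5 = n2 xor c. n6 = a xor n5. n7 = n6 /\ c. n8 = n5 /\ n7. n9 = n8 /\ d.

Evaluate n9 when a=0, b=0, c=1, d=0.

n1 = 1 /\ 0 = 0
n2 = 0 xor 0 = 0
n5 = 0 xor 1 = 1
n6 = 0 xor 1 = 1
n7 = 1 /\ 1 = 1
n8 = 1 /\ 1 = 1
n9 = 1 /\ 0 = 0

0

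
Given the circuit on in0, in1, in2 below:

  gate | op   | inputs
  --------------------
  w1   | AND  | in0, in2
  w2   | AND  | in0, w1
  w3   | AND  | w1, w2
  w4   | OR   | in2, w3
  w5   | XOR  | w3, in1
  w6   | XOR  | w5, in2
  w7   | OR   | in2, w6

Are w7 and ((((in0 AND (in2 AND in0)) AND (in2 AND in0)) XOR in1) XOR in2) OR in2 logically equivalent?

Yes

w1 = in0 AND in2
w2 = in0 AND w1 = in0 AND (in0 AND in2)
w3 = w1 AND w2 = (in0 AND in2) AND (in0 AND (in0 AND in2))
w5 = w3 XOR in1 = ((in0 AND in2) AND (in0 AND (in0 AND in2))) XOR in1
w6 = w5 XOR in2 = (((in0 AND in2) AND (in0 AND (in0 AND in2))) XOR in1) XOR in2
w7 = in2 OR w6 = in2 OR ((((in0 AND in2) AND (in0 AND (in0 AND in2))) XOR in1) XOR in2)
At in0=0, in1=0, in2=0: circuit gives 0, formula gives 0.
At in0=0, in1=0, in2=1: circuit gives 1, formula gives 1.
Agrees on all 8 inputs.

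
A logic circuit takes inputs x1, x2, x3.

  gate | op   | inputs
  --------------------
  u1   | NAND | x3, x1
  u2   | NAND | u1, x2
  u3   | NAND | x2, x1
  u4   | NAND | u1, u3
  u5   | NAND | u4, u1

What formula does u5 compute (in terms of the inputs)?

((x3 NAND x1) NAND (x2 NAND x1)) NAND (x3 NAND x1)

u1 = x3 NAND x1
u3 = x2 NAND x1
u4 = u1 NAND u3 = (x3 NAND x1) NAND (x2 NAND x1)
u5 = u4 NAND u1 = ((x3 NAND x1) NAND (x2 NAND x1)) NAND (x3 NAND x1)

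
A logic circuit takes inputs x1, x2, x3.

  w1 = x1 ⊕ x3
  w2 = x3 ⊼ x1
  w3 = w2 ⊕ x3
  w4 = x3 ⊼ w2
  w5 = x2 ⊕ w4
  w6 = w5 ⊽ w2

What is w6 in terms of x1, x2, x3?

w2 = x3 ⊼ x1
w4 = x3 ⊼ w2 = x3 ⊼ (x3 ⊼ x1)
w5 = x2 ⊕ w4 = x2 ⊕ (x3 ⊼ (x3 ⊼ x1))
w6 = w5 ⊽ w2 = (x2 ⊕ (x3 ⊼ (x3 ⊼ x1))) ⊽ (x3 ⊼ x1)

(x2 ⊕ (x3 ⊼ (x3 ⊼ x1))) ⊽ (x3 ⊼ x1)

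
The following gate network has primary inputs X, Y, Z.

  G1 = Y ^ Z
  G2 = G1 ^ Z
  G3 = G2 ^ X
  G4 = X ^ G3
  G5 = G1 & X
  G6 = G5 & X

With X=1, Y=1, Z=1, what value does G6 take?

G1 = 1 ^ 1 = 0
G5 = 0 & 1 = 0
G6 = 0 & 1 = 0

0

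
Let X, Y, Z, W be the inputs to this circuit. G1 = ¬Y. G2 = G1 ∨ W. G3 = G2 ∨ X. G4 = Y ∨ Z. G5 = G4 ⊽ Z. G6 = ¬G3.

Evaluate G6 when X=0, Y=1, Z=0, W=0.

G1 = ¬1 = 0
G2 = 0 ∨ 0 = 0
G3 = 0 ∨ 0 = 0
G6 = ¬0 = 1

1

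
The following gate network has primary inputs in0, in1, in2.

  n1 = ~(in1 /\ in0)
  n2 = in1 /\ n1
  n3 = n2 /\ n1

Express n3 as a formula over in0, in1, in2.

(in1 /\ (~(in1 /\ in0))) /\ (~(in1 /\ in0))

n1 = ~(in1 /\ in0)
n2 = in1 /\ n1 = in1 /\ (~(in1 /\ in0))
n3 = n2 /\ n1 = (in1 /\ (~(in1 /\ in0))) /\ (~(in1 /\ in0))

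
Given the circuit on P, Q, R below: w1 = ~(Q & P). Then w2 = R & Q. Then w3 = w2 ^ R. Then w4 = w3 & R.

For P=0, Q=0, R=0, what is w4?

w2 = 0 & 0 = 0
w3 = 0 ^ 0 = 0
w4 = 0 & 0 = 0

0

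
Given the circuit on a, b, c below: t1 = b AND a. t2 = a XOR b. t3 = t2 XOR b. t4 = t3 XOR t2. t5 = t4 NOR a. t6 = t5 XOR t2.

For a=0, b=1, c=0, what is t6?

1

t2 = 0 XOR 1 = 1
t3 = 1 XOR 1 = 0
t4 = 0 XOR 1 = 1
t5 = 1 NOR 0 = 0
t6 = 0 XOR 1 = 1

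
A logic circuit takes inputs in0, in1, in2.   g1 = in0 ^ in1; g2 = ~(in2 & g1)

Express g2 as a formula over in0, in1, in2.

g1 = in0 ^ in1
g2 = ~(in2 & g1) = ~(in2 & (in0 ^ in1))

~(in2 & (in0 ^ in1))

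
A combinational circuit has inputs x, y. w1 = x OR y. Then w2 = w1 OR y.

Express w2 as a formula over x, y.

w1 = x OR y
w2 = w1 OR y = (x OR y) OR y

(x OR y) OR y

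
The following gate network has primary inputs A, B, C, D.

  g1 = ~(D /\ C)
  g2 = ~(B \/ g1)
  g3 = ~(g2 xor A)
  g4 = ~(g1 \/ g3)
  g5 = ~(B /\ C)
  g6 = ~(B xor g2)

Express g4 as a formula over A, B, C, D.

~((~(D /\ C)) \/ (~((~(B \/ (~(D /\ C)))) xor A)))

g1 = ~(D /\ C)
g2 = ~(B \/ g1) = ~(B \/ (~(D /\ C)))
g3 = ~(g2 xor A) = ~((~(B \/ (~(D /\ C)))) xor A)
g4 = ~(g1 \/ g3) = ~((~(D /\ C)) \/ (~((~(B \/ (~(D /\ C)))) xor A)))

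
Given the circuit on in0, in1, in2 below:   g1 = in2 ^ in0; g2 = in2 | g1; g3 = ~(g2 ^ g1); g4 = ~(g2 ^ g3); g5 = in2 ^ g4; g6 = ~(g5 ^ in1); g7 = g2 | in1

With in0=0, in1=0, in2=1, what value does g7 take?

1

g1 = 1 ^ 0 = 1
g2 = 1 | 1 = 1
g7 = 1 | 0 = 1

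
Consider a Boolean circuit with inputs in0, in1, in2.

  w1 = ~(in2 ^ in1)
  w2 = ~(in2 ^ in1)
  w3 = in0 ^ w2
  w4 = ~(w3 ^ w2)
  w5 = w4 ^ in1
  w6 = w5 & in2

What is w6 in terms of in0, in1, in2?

w2 = ~(in2 ^ in1)
w3 = in0 ^ w2 = in0 ^ (~(in2 ^ in1))
w4 = ~(w3 ^ w2) = ~((in0 ^ (~(in2 ^ in1))) ^ (~(in2 ^ in1)))
w5 = w4 ^ in1 = (~((in0 ^ (~(in2 ^ in1))) ^ (~(in2 ^ in1)))) ^ in1
w6 = w5 & in2 = ((~((in0 ^ (~(in2 ^ in1))) ^ (~(in2 ^ in1)))) ^ in1) & in2

((~((in0 ^ (~(in2 ^ in1))) ^ (~(in2 ^ in1)))) ^ in1) & in2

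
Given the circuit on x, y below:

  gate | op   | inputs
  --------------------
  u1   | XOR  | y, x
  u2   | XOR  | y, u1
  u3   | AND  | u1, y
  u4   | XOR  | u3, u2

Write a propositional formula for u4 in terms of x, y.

((y XOR x) AND y) XOR (y XOR (y XOR x))

u1 = y XOR x
u2 = y XOR u1 = y XOR (y XOR x)
u3 = u1 AND y = (y XOR x) AND y
u4 = u3 XOR u2 = ((y XOR x) AND y) XOR (y XOR (y XOR x))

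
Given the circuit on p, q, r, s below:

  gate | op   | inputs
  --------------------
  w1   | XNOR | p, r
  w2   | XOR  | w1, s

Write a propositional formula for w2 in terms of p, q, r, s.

w1 = p XNOR r
w2 = w1 XOR s = (p XNOR r) XOR s

(p XNOR r) XOR s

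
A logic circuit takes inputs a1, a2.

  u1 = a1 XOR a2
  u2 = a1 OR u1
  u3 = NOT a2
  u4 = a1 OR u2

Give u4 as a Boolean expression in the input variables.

u1 = a1 XOR a2
u2 = a1 OR u1 = a1 OR (a1 XOR a2)
u4 = a1 OR u2 = a1 OR (a1 OR (a1 XOR a2))

a1 OR (a1 OR (a1 XOR a2))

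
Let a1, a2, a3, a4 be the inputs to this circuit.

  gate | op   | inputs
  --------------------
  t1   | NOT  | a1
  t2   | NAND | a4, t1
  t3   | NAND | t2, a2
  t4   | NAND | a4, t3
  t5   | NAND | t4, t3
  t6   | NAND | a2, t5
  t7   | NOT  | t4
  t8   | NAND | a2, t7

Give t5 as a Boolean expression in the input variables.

(a4 NAND ((a4 NAND NOT a1) NAND a2)) NAND ((a4 NAND NOT a1) NAND a2)

t1 = NOT a1
t2 = a4 NAND t1 = a4 NAND NOT a1
t3 = t2 NAND a2 = (a4 NAND NOT a1) NAND a2
t4 = a4 NAND t3 = a4 NAND ((a4 NAND NOT a1) NAND a2)
t5 = t4 NAND t3 = (a4 NAND ((a4 NAND NOT a1) NAND a2)) NAND ((a4 NAND NOT a1) NAND a2)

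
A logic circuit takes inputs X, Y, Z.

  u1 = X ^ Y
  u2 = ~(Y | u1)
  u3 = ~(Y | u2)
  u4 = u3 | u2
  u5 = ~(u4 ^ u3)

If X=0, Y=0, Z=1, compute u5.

u1 = 0 ^ 0 = 0
u2 = ~(0 | 0) = 1
u3 = ~(0 | 1) = 0
u4 = 0 | 1 = 1
u5 = ~(1 ^ 0) = 0

0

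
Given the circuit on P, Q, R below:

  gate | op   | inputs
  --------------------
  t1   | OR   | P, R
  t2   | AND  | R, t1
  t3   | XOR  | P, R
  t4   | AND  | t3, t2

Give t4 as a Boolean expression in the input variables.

(P XOR R) AND (R AND (P OR R))

t1 = P OR R
t2 = R AND t1 = R AND (P OR R)
t3 = P XOR R
t4 = t3 AND t2 = (P XOR R) AND (R AND (P OR R))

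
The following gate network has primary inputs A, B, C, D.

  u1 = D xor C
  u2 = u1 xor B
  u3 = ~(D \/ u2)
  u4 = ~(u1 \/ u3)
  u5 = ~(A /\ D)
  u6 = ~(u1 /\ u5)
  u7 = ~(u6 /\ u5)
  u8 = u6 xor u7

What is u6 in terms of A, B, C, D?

~((D xor C) /\ (~(A /\ D)))

u1 = D xor C
u5 = ~(A /\ D)
u6 = ~(u1 /\ u5) = ~((D xor C) /\ (~(A /\ D)))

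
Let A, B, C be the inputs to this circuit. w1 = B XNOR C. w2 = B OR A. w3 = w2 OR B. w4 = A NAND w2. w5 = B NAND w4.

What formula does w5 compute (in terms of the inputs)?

B NAND (A NAND (B OR A))

w2 = B OR A
w4 = A NAND w2 = A NAND (B OR A)
w5 = B NAND w4 = B NAND (A NAND (B OR A))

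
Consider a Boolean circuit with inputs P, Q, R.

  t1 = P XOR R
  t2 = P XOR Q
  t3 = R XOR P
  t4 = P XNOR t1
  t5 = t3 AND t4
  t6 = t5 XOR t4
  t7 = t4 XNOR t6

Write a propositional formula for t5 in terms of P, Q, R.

t1 = P XOR R
t3 = R XOR P
t4 = P XNOR t1 = P XNOR (P XOR R)
t5 = t3 AND t4 = (R XOR P) AND (P XNOR (P XOR R))

(R XOR P) AND (P XNOR (P XOR R))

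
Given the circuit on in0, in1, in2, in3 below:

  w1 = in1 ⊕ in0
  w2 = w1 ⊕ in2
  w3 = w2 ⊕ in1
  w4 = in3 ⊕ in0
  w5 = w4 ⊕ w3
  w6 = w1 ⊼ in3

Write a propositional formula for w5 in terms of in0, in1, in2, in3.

(in3 ⊕ in0) ⊕ (((in1 ⊕ in0) ⊕ in2) ⊕ in1)

w1 = in1 ⊕ in0
w2 = w1 ⊕ in2 = (in1 ⊕ in0) ⊕ in2
w3 = w2 ⊕ in1 = ((in1 ⊕ in0) ⊕ in2) ⊕ in1
w4 = in3 ⊕ in0
w5 = w4 ⊕ w3 = (in3 ⊕ in0) ⊕ (((in1 ⊕ in0) ⊕ in2) ⊕ in1)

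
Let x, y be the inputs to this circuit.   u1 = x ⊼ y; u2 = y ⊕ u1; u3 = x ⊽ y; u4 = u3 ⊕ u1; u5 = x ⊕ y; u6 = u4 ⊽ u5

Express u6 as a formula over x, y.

((x ⊽ y) ⊕ (x ⊼ y)) ⊽ (x ⊕ y)

u1 = x ⊼ y
u3 = x ⊽ y
u4 = u3 ⊕ u1 = (x ⊽ y) ⊕ (x ⊼ y)
u5 = x ⊕ y
u6 = u4 ⊽ u5 = ((x ⊽ y) ⊕ (x ⊼ y)) ⊽ (x ⊕ y)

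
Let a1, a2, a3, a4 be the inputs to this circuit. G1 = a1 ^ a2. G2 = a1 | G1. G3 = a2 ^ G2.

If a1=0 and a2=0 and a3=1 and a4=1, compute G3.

0

G1 = 0 ^ 0 = 0
G2 = 0 | 0 = 0
G3 = 0 ^ 0 = 0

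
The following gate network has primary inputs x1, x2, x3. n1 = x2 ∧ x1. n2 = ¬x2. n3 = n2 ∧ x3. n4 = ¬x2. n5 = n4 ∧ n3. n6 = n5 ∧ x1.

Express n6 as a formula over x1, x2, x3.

n2 = ¬x2
n3 = n2 ∧ x3 = ¬x2 ∧ x3
n4 = ¬x2
n5 = n4 ∧ n3 = ¬x2 ∧ (¬x2 ∧ x3)
n6 = n5 ∧ x1 = (¬x2 ∧ (¬x2 ∧ x3)) ∧ x1

(¬x2 ∧ (¬x2 ∧ x3)) ∧ x1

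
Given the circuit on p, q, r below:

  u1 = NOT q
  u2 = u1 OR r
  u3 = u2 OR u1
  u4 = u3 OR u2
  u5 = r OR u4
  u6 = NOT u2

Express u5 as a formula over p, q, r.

u1 = NOT q
u2 = u1 OR r = NOT q OR r
u3 = u2 OR u1 = (NOT q OR r) OR NOT q
u4 = u3 OR u2 = ((NOT q OR r) OR NOT q) OR (NOT q OR r)
u5 = r OR u4 = r OR (((NOT q OR r) OR NOT q) OR (NOT q OR r))

r OR (((NOT q OR r) OR NOT q) OR (NOT q OR r))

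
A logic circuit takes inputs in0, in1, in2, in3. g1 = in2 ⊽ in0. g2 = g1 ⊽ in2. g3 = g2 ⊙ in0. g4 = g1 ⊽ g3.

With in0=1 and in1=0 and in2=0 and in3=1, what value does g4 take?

g1 = 0 ⊽ 1 = 0
g2 = 0 ⊽ 0 = 1
g3 = 1 ⊙ 1 = 1
g4 = 0 ⊽ 1 = 0

0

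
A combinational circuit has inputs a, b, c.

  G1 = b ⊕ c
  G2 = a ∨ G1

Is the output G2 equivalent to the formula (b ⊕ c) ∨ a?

G1 = b ⊕ c
G2 = a ∨ G1 = a ∨ (b ⊕ c)
At a=0, b=0, c=0: circuit gives 0, formula gives 0.
At a=0, b=0, c=1: circuit gives 1, formula gives 1.
Agrees on all 8 inputs.

Yes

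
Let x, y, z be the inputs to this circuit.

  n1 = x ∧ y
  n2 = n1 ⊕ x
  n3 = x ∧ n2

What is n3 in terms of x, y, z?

x ∧ ((x ∧ y) ⊕ x)

n1 = x ∧ y
n2 = n1 ⊕ x = (x ∧ y) ⊕ x
n3 = x ∧ n2 = x ∧ ((x ∧ y) ⊕ x)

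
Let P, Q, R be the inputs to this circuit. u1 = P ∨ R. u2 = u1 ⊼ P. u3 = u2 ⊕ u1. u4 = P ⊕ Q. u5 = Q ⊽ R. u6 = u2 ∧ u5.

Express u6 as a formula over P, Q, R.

u1 = P ∨ R
u2 = u1 ⊼ P = (P ∨ R) ⊼ P
u5 = Q ⊽ R
u6 = u2 ∧ u5 = ((P ∨ R) ⊼ P) ∧ (Q ⊽ R)

((P ∨ R) ⊼ P) ∧ (Q ⊽ R)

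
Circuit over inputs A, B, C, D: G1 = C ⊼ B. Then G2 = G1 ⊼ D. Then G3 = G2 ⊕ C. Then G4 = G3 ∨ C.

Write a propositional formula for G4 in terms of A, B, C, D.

(((C ⊼ B) ⊼ D) ⊕ C) ∨ C

G1 = C ⊼ B
G2 = G1 ⊼ D = (C ⊼ B) ⊼ D
G3 = G2 ⊕ C = ((C ⊼ B) ⊼ D) ⊕ C
G4 = G3 ∨ C = (((C ⊼ B) ⊼ D) ⊕ C) ∨ C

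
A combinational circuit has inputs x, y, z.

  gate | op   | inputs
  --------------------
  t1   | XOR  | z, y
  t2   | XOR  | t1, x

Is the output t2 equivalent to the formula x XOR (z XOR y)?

t1 = z XOR y
t2 = t1 XOR x = (z XOR y) XOR x
At x=0, y=0, z=0: circuit gives 0, formula gives 0.
At x=0, y=0, z=1: circuit gives 1, formula gives 1.
Agrees on all 8 inputs.

Yes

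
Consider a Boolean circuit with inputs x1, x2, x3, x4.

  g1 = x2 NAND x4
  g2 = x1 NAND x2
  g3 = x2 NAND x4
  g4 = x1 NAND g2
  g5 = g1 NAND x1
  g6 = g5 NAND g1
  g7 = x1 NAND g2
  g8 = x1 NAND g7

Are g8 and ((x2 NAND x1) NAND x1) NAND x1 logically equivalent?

g2 = x1 NAND x2
g7 = x1 NAND g2 = x1 NAND (x1 NAND x2)
g8 = x1 NAND g7 = x1 NAND (x1 NAND (x1 NAND x2))
At x1=1, x2=1, x3=0, x4=0: circuit gives 0, formula gives 0.
At x1=0, x2=0, x3=0, x4=0: circuit gives 1, formula gives 1.
Agrees on all 16 inputs.

Yes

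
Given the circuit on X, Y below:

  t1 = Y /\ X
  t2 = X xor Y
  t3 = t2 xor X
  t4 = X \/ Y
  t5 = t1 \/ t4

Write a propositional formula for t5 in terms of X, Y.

t1 = Y /\ X
t4 = X \/ Y
t5 = t1 \/ t4 = (Y /\ X) \/ (X \/ Y)

(Y /\ X) \/ (X \/ Y)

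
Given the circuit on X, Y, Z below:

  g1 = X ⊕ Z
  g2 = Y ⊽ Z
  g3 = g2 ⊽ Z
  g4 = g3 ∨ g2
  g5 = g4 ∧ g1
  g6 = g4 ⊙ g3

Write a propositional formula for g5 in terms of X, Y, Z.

(((Y ⊽ Z) ⊽ Z) ∨ (Y ⊽ Z)) ∧ (X ⊕ Z)

g1 = X ⊕ Z
g2 = Y ⊽ Z
g3 = g2 ⊽ Z = (Y ⊽ Z) ⊽ Z
g4 = g3 ∨ g2 = ((Y ⊽ Z) ⊽ Z) ∨ (Y ⊽ Z)
g5 = g4 ∧ g1 = (((Y ⊽ Z) ⊽ Z) ∨ (Y ⊽ Z)) ∧ (X ⊕ Z)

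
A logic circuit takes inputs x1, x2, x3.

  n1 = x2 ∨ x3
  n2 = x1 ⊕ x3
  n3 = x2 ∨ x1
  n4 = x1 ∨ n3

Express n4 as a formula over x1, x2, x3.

n3 = x2 ∨ x1
n4 = x1 ∨ n3 = x1 ∨ (x2 ∨ x1)

x1 ∨ (x2 ∨ x1)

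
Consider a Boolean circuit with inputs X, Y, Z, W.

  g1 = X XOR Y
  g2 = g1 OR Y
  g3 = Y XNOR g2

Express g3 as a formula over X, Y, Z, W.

g1 = X XOR Y
g2 = g1 OR Y = (X XOR Y) OR Y
g3 = Y XNOR g2 = Y XNOR ((X XOR Y) OR Y)

Y XNOR ((X XOR Y) OR Y)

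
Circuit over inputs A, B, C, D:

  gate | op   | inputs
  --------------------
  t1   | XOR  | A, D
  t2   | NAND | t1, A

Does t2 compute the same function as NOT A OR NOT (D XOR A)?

t1 = A XOR D
t2 = t1 NAND A = (A XOR D) NAND A
At A=1, B=0, C=0, D=0: circuit gives 0, formula gives 0.
At A=0, B=0, C=0, D=0: circuit gives 1, formula gives 1.
Agrees on all 16 inputs.

Yes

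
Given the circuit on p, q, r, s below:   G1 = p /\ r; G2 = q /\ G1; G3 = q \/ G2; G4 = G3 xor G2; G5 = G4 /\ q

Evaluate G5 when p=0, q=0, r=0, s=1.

G1 = 0 /\ 0 = 0
G2 = 0 /\ 0 = 0
G3 = 0 \/ 0 = 0
G4 = 0 xor 0 = 0
G5 = 0 /\ 0 = 0

0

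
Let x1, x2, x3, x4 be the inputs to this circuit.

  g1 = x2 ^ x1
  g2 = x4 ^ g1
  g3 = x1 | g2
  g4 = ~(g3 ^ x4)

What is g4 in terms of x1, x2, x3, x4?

g1 = x2 ^ x1
g2 = x4 ^ g1 = x4 ^ (x2 ^ x1)
g3 = x1 | g2 = x1 | (x4 ^ (x2 ^ x1))
g4 = ~(g3 ^ x4) = ~((x1 | (x4 ^ (x2 ^ x1))) ^ x4)

~((x1 | (x4 ^ (x2 ^ x1))) ^ x4)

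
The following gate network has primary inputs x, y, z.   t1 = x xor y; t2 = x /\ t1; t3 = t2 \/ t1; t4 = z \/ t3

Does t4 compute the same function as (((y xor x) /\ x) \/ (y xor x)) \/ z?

t1 = x xor y
t2 = x /\ t1 = x /\ (x xor y)
t3 = t2 \/ t1 = (x /\ (x xor y)) \/ (x xor y)
t4 = z \/ t3 = z \/ ((x /\ (x xor y)) \/ (x xor y))
At x=0, y=0, z=0: circuit gives 0, formula gives 0.
At x=0, y=0, z=1: circuit gives 1, formula gives 1.
Agrees on all 8 inputs.

Yes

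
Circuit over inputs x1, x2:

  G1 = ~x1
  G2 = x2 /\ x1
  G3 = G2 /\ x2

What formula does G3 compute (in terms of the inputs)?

G2 = x2 /\ x1
G3 = G2 /\ x2 = (x2 /\ x1) /\ x2

(x2 /\ x1) /\ x2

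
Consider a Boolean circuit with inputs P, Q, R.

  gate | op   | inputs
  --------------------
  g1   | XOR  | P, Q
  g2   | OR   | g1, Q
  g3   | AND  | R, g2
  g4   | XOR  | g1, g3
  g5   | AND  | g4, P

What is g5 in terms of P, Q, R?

g1 = P XOR Q
g2 = g1 OR Q = (P XOR Q) OR Q
g3 = R AND g2 = R AND ((P XOR Q) OR Q)
g4 = g1 XOR g3 = (P XOR Q) XOR (R AND ((P XOR Q) OR Q))
g5 = g4 AND P = ((P XOR Q) XOR (R AND ((P XOR Q) OR Q))) AND P

((P XOR Q) XOR (R AND ((P XOR Q) OR Q))) AND P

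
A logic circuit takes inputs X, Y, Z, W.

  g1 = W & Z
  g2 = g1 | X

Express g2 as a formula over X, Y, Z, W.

(W & Z) | X

g1 = W & Z
g2 = g1 | X = (W & Z) | X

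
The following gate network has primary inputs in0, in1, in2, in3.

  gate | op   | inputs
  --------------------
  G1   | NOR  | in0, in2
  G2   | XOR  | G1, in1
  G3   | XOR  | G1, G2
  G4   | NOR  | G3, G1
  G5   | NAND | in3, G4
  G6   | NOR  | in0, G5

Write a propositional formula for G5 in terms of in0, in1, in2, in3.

in3 NAND (((in0 NOR in2) XOR ((in0 NOR in2) XOR in1)) NOR (in0 NOR in2))

G1 = in0 NOR in2
G2 = G1 XOR in1 = (in0 NOR in2) XOR in1
G3 = G1 XOR G2 = (in0 NOR in2) XOR ((in0 NOR in2) XOR in1)
G4 = G3 NOR G1 = ((in0 NOR in2) XOR ((in0 NOR in2) XOR in1)) NOR (in0 NOR in2)
G5 = in3 NAND G4 = in3 NAND (((in0 NOR in2) XOR ((in0 NOR in2) XOR in1)) NOR (in0 NOR in2))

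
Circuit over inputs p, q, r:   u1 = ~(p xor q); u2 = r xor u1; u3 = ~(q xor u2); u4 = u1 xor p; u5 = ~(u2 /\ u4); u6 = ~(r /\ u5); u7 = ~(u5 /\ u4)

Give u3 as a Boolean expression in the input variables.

u1 = ~(p xor q)
u2 = r xor u1 = r xor (~(p xor q))
u3 = ~(q xor u2) = ~(q xor (r xor (~(p xor q))))

~(q xor (r xor (~(p xor q))))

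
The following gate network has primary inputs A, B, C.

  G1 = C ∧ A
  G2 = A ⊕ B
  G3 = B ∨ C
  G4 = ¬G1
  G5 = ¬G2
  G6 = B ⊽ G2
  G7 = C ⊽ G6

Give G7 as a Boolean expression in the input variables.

G2 = A ⊕ B
G6 = B ⊽ G2 = B ⊽ (A ⊕ B)
G7 = C ⊽ G6 = C ⊽ (B ⊽ (A ⊕ B))

C ⊽ (B ⊽ (A ⊕ B))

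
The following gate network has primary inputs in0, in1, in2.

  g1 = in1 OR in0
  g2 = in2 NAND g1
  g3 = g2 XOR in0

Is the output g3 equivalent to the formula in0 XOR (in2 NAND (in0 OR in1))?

g1 = in1 OR in0
g2 = in2 NAND g1 = in2 NAND (in1 OR in0)
g3 = g2 XOR in0 = (in2 NAND (in1 OR in0)) XOR in0
At in0=0, in1=1, in2=1: circuit gives 0, formula gives 0.
At in0=0, in1=0, in2=0: circuit gives 1, formula gives 1.
Agrees on all 8 inputs.

Yes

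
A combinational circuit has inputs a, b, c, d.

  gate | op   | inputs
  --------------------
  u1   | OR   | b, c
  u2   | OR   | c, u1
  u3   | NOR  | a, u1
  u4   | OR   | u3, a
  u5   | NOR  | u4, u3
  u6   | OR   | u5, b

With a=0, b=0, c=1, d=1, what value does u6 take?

1

u1 = 0 OR 1 = 1
u3 = 0 NOR 1 = 0
u4 = 0 OR 0 = 0
u5 = 0 NOR 0 = 1
u6 = 1 OR 0 = 1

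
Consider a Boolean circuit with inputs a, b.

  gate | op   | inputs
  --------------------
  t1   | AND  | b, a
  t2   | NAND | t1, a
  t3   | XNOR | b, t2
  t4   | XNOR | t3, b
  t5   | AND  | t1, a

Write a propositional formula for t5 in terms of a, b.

(b AND a) AND a

t1 = b AND a
t5 = t1 AND a = (b AND a) AND a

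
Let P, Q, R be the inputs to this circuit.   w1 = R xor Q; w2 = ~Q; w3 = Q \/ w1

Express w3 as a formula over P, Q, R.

w1 = R xor Q
w3 = Q \/ w1 = Q \/ (R xor Q)

Q \/ (R xor Q)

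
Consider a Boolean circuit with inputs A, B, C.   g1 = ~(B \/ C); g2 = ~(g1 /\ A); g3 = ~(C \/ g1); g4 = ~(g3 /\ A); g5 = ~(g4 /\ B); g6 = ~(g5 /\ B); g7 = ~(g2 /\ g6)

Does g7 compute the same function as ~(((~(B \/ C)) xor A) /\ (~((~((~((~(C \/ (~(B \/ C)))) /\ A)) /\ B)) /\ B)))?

g1 = ~(B \/ C)
g2 = ~(g1 /\ A) = ~((~(B \/ C)) /\ A)
g3 = ~(C \/ g1) = ~(C \/ (~(B \/ C)))
g4 = ~(g3 /\ A) = ~((~(C \/ (~(B \/ C)))) /\ A)
g5 = ~(g4 /\ B) = ~((~((~(C \/ (~(B \/ C)))) /\ A)) /\ B)
g6 = ~(g5 /\ B) = ~((~((~((~(C \/ (~(B \/ C)))) /\ A)) /\ B)) /\ B)
g7 = ~(g2 /\ g6) = ~((~((~(B \/ C)) /\ A)) /\ (~((~((~((~(C \/ (~(B \/ C)))) /\ A)) /\ B)) /\ B)))
At A=0, B=0, C=1: circuit gives 0, formula gives 1.

No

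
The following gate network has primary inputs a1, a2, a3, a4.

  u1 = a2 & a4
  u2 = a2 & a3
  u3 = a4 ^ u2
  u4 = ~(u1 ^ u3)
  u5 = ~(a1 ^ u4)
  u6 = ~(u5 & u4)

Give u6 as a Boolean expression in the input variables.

~((~(a1 ^ (~((a2 & a4) ^ (a4 ^ (a2 & a3)))))) & (~((a2 & a4) ^ (a4 ^ (a2 & a3)))))

u1 = a2 & a4
u2 = a2 & a3
u3 = a4 ^ u2 = a4 ^ (a2 & a3)
u4 = ~(u1 ^ u3) = ~((a2 & a4) ^ (a4 ^ (a2 & a3)))
u5 = ~(a1 ^ u4) = ~(a1 ^ (~((a2 & a4) ^ (a4 ^ (a2 & a3)))))
u6 = ~(u5 & u4) = ~((~(a1 ^ (~((a2 & a4) ^ (a4 ^ (a2 & a3)))))) & (~((a2 & a4) ^ (a4 ^ (a2 & a3)))))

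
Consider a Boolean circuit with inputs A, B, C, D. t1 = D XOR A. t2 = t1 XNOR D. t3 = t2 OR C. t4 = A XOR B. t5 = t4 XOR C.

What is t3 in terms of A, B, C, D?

t1 = D XOR A
t2 = t1 XNOR D = (D XOR A) XNOR D
t3 = t2 OR C = ((D XOR A) XNOR D) OR C

((D XOR A) XNOR D) OR C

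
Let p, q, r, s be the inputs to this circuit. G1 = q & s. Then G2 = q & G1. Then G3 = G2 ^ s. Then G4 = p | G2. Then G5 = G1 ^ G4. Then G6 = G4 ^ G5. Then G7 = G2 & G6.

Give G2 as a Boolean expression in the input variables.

q & (q & s)

G1 = q & s
G2 = q & G1 = q & (q & s)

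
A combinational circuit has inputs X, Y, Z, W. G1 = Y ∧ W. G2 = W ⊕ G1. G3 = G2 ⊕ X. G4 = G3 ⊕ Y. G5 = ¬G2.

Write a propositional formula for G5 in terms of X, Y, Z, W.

¬(W ⊕ (Y ∧ W))

G1 = Y ∧ W
G2 = W ⊕ G1 = W ⊕ (Y ∧ W)
G5 = ¬G2 = ¬(W ⊕ (Y ∧ W))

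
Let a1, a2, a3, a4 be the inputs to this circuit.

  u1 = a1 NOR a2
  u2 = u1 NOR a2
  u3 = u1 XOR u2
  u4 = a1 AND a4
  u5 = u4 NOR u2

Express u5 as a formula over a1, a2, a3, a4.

u1 = a1 NOR a2
u2 = u1 NOR a2 = (a1 NOR a2) NOR a2
u4 = a1 AND a4
u5 = u4 NOR u2 = (a1 AND a4) NOR ((a1 NOR a2) NOR a2)

(a1 AND a4) NOR ((a1 NOR a2) NOR a2)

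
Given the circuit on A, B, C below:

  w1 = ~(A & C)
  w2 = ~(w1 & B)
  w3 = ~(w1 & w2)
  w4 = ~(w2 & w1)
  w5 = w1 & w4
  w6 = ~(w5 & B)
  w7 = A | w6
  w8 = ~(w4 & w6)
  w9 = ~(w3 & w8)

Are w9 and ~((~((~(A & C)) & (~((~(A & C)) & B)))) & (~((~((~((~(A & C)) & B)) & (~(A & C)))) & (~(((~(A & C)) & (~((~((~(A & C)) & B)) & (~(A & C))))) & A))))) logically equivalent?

w1 = ~(A & C)
w2 = ~(w1 & B) = ~((~(A & C)) & B)
w3 = ~(w1 & w2) = ~((~(A & C)) & (~((~(A & C)) & B)))
w4 = ~(w2 & w1) = ~((~((~(A & C)) & B)) & (~(A & C)))
w5 = w1 & w4 = (~(A & C)) & (~((~((~(A & C)) & B)) & (~(A & C))))
w6 = ~(w5 & B) = ~(((~(A & C)) & (~((~((~(A & C)) & B)) & (~(A & C))))) & B)
w8 = ~(w4 & w6) = ~((~((~((~(A & C)) & B)) & (~(A & C)))) & (~(((~(A & C)) & (~((~((~(A & C)) & B)) & (~(A & C))))) & B)))
w9 = ~(w3 & w8) = ~((~((~(A & C)) & (~((~(A & C)) & B)))) & (~((~((~((~(A & C)) & B)) & (~(A & C)))) & (~(((~(A & C)) & (~((~((~(A & C)) & B)) & (~(A & C))))) & B)))))
At A=0, B=1, C=0: circuit gives 0, formula gives 1.

No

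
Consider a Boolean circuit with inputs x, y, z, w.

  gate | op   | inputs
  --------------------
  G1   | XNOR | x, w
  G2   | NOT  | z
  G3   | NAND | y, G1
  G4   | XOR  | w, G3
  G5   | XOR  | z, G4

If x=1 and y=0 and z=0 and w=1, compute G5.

0

G1 = 1 XNOR 1 = 1
G3 = 0 NAND 1 = 1
G4 = 1 XOR 1 = 0
G5 = 0 XOR 0 = 0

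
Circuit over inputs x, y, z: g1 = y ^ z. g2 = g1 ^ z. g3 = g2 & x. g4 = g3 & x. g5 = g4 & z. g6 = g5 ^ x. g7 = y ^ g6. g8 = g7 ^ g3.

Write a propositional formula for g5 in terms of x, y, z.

g1 = y ^ z
g2 = g1 ^ z = (y ^ z) ^ z
g3 = g2 & x = ((y ^ z) ^ z) & x
g4 = g3 & x = (((y ^ z) ^ z) & x) & x
g5 = g4 & z = ((((y ^ z) ^ z) & x) & x) & z

((((y ^ z) ^ z) & x) & x) & z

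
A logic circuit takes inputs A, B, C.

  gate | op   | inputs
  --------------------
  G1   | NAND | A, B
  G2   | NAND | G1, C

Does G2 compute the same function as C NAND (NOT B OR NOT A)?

G1 = A NAND B
G2 = G1 NAND C = (A NAND B) NAND C
At A=0, B=0, C=1: circuit gives 0, formula gives 0.
At A=0, B=0, C=0: circuit gives 1, formula gives 1.
Agrees on all 8 inputs.

Yes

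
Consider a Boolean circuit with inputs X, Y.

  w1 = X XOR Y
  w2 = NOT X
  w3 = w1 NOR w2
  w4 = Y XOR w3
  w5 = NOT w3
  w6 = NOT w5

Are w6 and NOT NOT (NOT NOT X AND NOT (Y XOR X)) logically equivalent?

w1 = X XOR Y
w2 = NOT X
w3 = w1 NOR w2 = (X XOR Y) NOR NOT X
w5 = NOT w3 = NOT ((X XOR Y) NOR NOT X)
w6 = NOT w5 = NOT NOT ((X XOR Y) NOR NOT X)
At X=0, Y=0: circuit gives 0, formula gives 0.
At X=1, Y=1: circuit gives 1, formula gives 1.
Agrees on all 4 inputs.

Yes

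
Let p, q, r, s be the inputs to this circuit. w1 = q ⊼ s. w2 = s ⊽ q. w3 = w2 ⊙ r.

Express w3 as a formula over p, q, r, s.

(s ⊽ q) ⊙ r

w2 = s ⊽ q
w3 = w2 ⊙ r = (s ⊽ q) ⊙ r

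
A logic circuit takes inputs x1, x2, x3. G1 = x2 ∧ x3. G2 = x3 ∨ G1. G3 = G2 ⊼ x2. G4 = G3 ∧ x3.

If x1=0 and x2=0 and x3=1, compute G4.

G1 = 0 ∧ 1 = 0
G2 = 1 ∨ 0 = 1
G3 = 1 ⊼ 0 = 1
G4 = 1 ∧ 1 = 1

1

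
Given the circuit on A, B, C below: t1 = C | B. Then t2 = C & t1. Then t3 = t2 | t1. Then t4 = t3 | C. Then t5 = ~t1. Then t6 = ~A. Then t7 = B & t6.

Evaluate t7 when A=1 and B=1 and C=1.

0

t6 = ~1 = 0
t7 = 1 & 0 = 0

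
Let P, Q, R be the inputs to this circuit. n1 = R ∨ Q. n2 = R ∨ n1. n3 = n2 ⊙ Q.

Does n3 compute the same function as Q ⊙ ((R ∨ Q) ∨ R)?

n1 = R ∨ Q
n2 = R ∨ n1 = R ∨ (R ∨ Q)
n3 = n2 ⊙ Q = (R ∨ (R ∨ Q)) ⊙ Q
At P=0, Q=0, R=1: circuit gives 0, formula gives 0.
At P=0, Q=0, R=0: circuit gives 1, formula gives 1.
Agrees on all 8 inputs.

Yes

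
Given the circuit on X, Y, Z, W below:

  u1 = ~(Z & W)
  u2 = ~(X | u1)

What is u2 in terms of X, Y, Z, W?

~(X | (~(Z & W)))

u1 = ~(Z & W)
u2 = ~(X | u1) = ~(X | (~(Z & W)))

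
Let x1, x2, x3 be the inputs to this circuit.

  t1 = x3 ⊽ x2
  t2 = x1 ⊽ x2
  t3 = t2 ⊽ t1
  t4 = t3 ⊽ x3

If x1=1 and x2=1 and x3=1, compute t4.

t1 = 1 ⊽ 1 = 0
t2 = 1 ⊽ 1 = 0
t3 = 0 ⊽ 0 = 1
t4 = 1 ⊽ 1 = 0

0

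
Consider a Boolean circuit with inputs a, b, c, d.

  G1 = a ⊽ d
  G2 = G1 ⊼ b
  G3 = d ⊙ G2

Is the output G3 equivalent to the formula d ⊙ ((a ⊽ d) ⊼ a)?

No

G1 = a ⊽ d
G2 = G1 ⊼ b = (a ⊽ d) ⊼ b
G3 = d ⊙ G2 = d ⊙ ((a ⊽ d) ⊼ b)
At a=0, b=1, c=0, d=0: circuit gives 1, formula gives 0.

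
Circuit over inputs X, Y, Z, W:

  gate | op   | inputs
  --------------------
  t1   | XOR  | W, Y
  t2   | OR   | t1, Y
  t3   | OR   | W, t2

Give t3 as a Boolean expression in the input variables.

W OR ((W XOR Y) OR Y)

t1 = W XOR Y
t2 = t1 OR Y = (W XOR Y) OR Y
t3 = W OR t2 = W OR ((W XOR Y) OR Y)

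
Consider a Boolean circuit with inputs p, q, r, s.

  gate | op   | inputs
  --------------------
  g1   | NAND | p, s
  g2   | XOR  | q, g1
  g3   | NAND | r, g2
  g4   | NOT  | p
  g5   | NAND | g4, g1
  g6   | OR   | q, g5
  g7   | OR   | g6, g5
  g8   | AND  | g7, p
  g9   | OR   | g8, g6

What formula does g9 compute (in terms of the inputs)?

(((q OR (NOT p NAND (p NAND s))) OR (NOT p NAND (p NAND s))) AND p) OR (q OR (NOT p NAND (p NAND s)))

g1 = p NAND s
g4 = NOT p
g5 = g4 NAND g1 = NOT p NAND (p NAND s)
g6 = q OR g5 = q OR (NOT p NAND (p NAND s))
g7 = g6 OR g5 = (q OR (NOT p NAND (p NAND s))) OR (NOT p NAND (p NAND s))
g8 = g7 AND p = ((q OR (NOT p NAND (p NAND s))) OR (NOT p NAND (p NAND s))) AND p
g9 = g8 OR g6 = (((q OR (NOT p NAND (p NAND s))) OR (NOT p NAND (p NAND s))) AND p) OR (q OR (NOT p NAND (p NAND s)))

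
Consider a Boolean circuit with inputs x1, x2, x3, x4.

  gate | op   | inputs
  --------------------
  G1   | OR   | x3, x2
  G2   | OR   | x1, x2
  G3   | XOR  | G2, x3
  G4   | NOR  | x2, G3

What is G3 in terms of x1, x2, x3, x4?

(x1 OR x2) XOR x3

G2 = x1 OR x2
G3 = G2 XOR x3 = (x1 OR x2) XOR x3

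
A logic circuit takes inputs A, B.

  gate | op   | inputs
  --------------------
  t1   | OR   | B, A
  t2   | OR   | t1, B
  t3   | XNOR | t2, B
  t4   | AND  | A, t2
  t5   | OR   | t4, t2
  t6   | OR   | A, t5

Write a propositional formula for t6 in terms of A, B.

A OR ((A AND ((B OR A) OR B)) OR ((B OR A) OR B))

t1 = B OR A
t2 = t1 OR B = (B OR A) OR B
t4 = A AND t2 = A AND ((B OR A) OR B)
t5 = t4 OR t2 = (A AND ((B OR A) OR B)) OR ((B OR A) OR B)
t6 = A OR t5 = A OR ((A AND ((B OR A) OR B)) OR ((B OR A) OR B))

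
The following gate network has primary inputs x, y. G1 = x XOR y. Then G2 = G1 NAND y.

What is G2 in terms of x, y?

(x XOR y) NAND y

G1 = x XOR y
G2 = G1 NAND y = (x XOR y) NAND y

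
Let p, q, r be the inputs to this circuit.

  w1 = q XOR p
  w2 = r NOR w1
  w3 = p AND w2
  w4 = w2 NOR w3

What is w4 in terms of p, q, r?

w1 = q XOR p
w2 = r NOR w1 = r NOR (q XOR p)
w3 = p AND w2 = p AND (r NOR (q XOR p))
w4 = w2 NOR w3 = (r NOR (q XOR p)) NOR (p AND (r NOR (q XOR p)))

(r NOR (q XOR p)) NOR (p AND (r NOR (q XOR p)))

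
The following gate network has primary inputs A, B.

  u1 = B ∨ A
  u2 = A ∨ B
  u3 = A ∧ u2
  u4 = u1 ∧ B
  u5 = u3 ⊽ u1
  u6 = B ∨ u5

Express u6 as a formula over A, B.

B ∨ ((A ∧ (A ∨ B)) ⊽ (B ∨ A))

u1 = B ∨ A
u2 = A ∨ B
u3 = A ∧ u2 = A ∧ (A ∨ B)
u5 = u3 ⊽ u1 = (A ∧ (A ∨ B)) ⊽ (B ∨ A)
u6 = B ∨ u5 = B ∨ ((A ∧ (A ∨ B)) ⊽ (B ∨ A))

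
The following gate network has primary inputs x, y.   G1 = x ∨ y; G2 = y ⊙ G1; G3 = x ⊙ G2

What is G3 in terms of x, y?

x ⊙ (y ⊙ (x ∨ y))

G1 = x ∨ y
G2 = y ⊙ G1 = y ⊙ (x ∨ y)
G3 = x ⊙ G2 = x ⊙ (y ⊙ (x ∨ y))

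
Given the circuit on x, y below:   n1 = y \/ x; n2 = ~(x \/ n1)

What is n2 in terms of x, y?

n1 = y \/ x
n2 = ~(x \/ n1) = ~(x \/ (y \/ x))

~(x \/ (y \/ x))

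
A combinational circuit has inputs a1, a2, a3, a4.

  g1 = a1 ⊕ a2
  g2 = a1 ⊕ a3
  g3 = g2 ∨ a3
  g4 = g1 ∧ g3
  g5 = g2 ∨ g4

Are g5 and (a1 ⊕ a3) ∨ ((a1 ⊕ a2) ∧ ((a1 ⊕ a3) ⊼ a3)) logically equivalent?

g1 = a1 ⊕ a2
g2 = a1 ⊕ a3
g3 = g2 ∨ a3 = (a1 ⊕ a3) ∨ a3
g4 = g1 ∧ g3 = (a1 ⊕ a2) ∧ ((a1 ⊕ a3) ∨ a3)
g5 = g2 ∨ g4 = (a1 ⊕ a3) ∨ ((a1 ⊕ a2) ∧ ((a1 ⊕ a3) ∨ a3))
At a1=0, a2=1, a3=0, a4=0: circuit gives 0, formula gives 1.

No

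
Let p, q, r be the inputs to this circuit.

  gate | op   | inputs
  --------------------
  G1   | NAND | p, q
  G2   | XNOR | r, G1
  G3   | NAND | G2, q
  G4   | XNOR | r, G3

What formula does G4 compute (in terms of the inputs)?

G1 = p NAND q
G2 = r XNOR G1 = r XNOR (p NAND q)
G3 = G2 NAND q = (r XNOR (p NAND q)) NAND q
G4 = r XNOR G3 = r XNOR ((r XNOR (p NAND q)) NAND q)

r XNOR ((r XNOR (p NAND q)) NAND q)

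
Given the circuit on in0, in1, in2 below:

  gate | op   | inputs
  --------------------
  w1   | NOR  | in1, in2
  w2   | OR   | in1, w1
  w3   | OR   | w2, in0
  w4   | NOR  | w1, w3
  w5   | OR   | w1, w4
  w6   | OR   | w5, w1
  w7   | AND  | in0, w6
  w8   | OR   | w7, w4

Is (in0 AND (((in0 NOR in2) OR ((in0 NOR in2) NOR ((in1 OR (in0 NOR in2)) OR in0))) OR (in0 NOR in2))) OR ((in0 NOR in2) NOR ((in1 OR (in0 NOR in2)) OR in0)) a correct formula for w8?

No

w1 = in1 NOR in2
w2 = in1 OR w1 = in1 OR (in1 NOR in2)
w3 = w2 OR in0 = (in1 OR (in1 NOR in2)) OR in0
w4 = w1 NOR w3 = (in1 NOR in2) NOR ((in1 OR (in1 NOR in2)) OR in0)
w5 = w1 OR w4 = (in1 NOR in2) OR ((in1 NOR in2) NOR ((in1 OR (in1 NOR in2)) OR in0))
w6 = w5 OR w1 = ((in1 NOR in2) OR ((in1 NOR in2) NOR ((in1 OR (in1 NOR in2)) OR in0))) OR (in1 NOR in2)
w7 = in0 AND w6 = in0 AND (((in1 NOR in2) OR ((in1 NOR in2) NOR ((in1 OR (in1 NOR in2)) OR in0))) OR (in1 NOR in2))
w8 = w7 OR w4 = (in0 AND (((in1 NOR in2) OR ((in1 NOR in2) NOR ((in1 OR (in1 NOR in2)) OR in0))) OR (in1 NOR in2))) OR ((in1 NOR in2) NOR ((in1 OR (in1 NOR in2)) OR in0))
At in0=1, in1=0, in2=0: circuit gives 1, formula gives 0.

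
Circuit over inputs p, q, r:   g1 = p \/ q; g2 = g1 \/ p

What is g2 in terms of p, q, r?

g1 = p \/ q
g2 = g1 \/ p = (p \/ q) \/ p

(p \/ q) \/ p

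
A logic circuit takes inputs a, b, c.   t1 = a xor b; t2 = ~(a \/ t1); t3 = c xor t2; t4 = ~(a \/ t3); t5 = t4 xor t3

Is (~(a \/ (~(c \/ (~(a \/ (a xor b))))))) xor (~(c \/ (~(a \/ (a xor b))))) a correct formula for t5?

t1 = a xor b
t2 = ~(a \/ t1) = ~(a \/ (a xor b))
t3 = c xor t2 = c xor (~(a \/ (a xor b)))
t4 = ~(a \/ t3) = ~(a \/ (c xor (~(a \/ (a xor b)))))
t5 = t4 xor t3 = (~(a \/ (c xor (~(a \/ (a xor b)))))) xor (c xor (~(a \/ (a xor b))))
At a=1, b=0, c=0: circuit gives 0, formula gives 1.

No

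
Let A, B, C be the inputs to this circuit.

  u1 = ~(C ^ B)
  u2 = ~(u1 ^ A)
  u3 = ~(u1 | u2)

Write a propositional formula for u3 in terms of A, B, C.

~((~(C ^ B)) | (~((~(C ^ B)) ^ A)))

u1 = ~(C ^ B)
u2 = ~(u1 ^ A) = ~((~(C ^ B)) ^ A)
u3 = ~(u1 | u2) = ~((~(C ^ B)) | (~((~(C ^ B)) ^ A)))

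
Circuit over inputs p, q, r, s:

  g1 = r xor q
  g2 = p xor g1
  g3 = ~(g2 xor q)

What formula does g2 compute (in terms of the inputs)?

g1 = r xor q
g2 = p xor g1 = p xor (r xor q)

p xor (r xor q)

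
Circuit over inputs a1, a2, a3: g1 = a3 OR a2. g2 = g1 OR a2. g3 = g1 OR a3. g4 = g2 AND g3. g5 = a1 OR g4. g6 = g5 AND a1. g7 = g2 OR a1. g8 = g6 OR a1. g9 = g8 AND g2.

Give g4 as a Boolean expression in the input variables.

((a3 OR a2) OR a2) AND ((a3 OR a2) OR a3)

g1 = a3 OR a2
g2 = g1 OR a2 = (a3 OR a2) OR a2
g3 = g1 OR a3 = (a3 OR a2) OR a3
g4 = g2 AND g3 = ((a3 OR a2) OR a2) AND ((a3 OR a2) OR a3)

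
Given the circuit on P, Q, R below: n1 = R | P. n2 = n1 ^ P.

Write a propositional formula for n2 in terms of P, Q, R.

n1 = R | P
n2 = n1 ^ P = (R | P) ^ P

(R | P) ^ P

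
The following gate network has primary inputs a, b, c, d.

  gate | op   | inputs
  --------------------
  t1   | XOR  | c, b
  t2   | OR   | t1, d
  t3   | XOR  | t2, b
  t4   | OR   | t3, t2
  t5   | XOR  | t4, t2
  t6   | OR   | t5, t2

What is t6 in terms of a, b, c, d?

(((((c XOR b) OR d) XOR b) OR ((c XOR b) OR d)) XOR ((c XOR b) OR d)) OR ((c XOR b) OR d)

t1 = c XOR b
t2 = t1 OR d = (c XOR b) OR d
t3 = t2 XOR b = ((c XOR b) OR d) XOR b
t4 = t3 OR t2 = (((c XOR b) OR d) XOR b) OR ((c XOR b) OR d)
t5 = t4 XOR t2 = ((((c XOR b) OR d) XOR b) OR ((c XOR b) OR d)) XOR ((c XOR b) OR d)
t6 = t5 OR t2 = (((((c XOR b) OR d) XOR b) OR ((c XOR b) OR d)) XOR ((c XOR b) OR d)) OR ((c XOR b) OR d)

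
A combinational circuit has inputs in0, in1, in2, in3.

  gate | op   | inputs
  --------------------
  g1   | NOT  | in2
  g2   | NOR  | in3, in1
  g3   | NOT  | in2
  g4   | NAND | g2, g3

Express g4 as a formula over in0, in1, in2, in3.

g2 = in3 NOR in1
g3 = NOT in2
g4 = g2 NAND g3 = (in3 NOR in1) NAND NOT in2

(in3 NOR in1) NAND NOT in2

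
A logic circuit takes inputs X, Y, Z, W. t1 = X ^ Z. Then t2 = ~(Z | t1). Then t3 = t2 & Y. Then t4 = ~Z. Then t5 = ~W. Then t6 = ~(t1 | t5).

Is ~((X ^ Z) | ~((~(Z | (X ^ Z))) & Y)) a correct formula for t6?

No

t1 = X ^ Z
t5 = ~W
t6 = ~(t1 | t5) = ~((X ^ Z) | ~W)
At X=0, Y=0, Z=0, W=1: circuit gives 1, formula gives 0.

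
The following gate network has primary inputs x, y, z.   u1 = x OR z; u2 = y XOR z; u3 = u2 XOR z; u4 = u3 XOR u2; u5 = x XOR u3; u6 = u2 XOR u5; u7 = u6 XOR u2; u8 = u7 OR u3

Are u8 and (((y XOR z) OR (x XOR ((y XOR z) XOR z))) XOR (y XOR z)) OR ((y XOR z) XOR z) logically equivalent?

u2 = y XOR z
u3 = u2 XOR z = (y XOR z) XOR z
u5 = x XOR u3 = x XOR ((y XOR z) XOR z)
u6 = u2 XOR u5 = (y XOR z) XOR (x XOR ((y XOR z) XOR z))
u7 = u6 XOR u2 = ((y XOR z) XOR (x XOR ((y XOR z) XOR z))) XOR (y XOR z)
u8 = u7 OR u3 = (((y XOR z) XOR (x XOR ((y XOR z) XOR z))) XOR (y XOR z)) OR ((y XOR z) XOR z)
At x=1, y=0, z=1: circuit gives 1, formula gives 0.

No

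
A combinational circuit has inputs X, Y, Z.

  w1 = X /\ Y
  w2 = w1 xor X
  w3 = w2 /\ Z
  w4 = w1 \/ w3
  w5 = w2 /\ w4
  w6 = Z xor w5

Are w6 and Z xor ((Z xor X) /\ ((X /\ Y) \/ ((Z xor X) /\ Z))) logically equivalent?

No

w1 = X /\ Y
w2 = w1 xor X = (X /\ Y) xor X
w3 = w2 /\ Z = ((X /\ Y) xor X) /\ Z
w4 = w1 \/ w3 = (X /\ Y) \/ (((X /\ Y) xor X) /\ Z)
w5 = w2 /\ w4 = ((X /\ Y) xor X) /\ ((X /\ Y) \/ (((X /\ Y) xor X) /\ Z))
w6 = Z xor w5 = Z xor (((X /\ Y) xor X) /\ ((X /\ Y) \/ (((X /\ Y) xor X) /\ Z)))
At X=0, Y=0, Z=1: circuit gives 1, formula gives 0.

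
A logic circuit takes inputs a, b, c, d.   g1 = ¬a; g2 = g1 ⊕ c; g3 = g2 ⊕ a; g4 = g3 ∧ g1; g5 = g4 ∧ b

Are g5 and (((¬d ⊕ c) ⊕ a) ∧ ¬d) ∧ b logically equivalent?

g1 = ¬a
g2 = g1 ⊕ c = ¬a ⊕ c
g3 = g2 ⊕ a = (¬a ⊕ c) ⊕ a
g4 = g3 ∧ g1 = ((¬a ⊕ c) ⊕ a) ∧ ¬a
g5 = g4 ∧ b = (((¬a ⊕ c) ⊕ a) ∧ ¬a) ∧ b
At a=0, b=1, c=0, d=1: circuit gives 1, formula gives 0.

No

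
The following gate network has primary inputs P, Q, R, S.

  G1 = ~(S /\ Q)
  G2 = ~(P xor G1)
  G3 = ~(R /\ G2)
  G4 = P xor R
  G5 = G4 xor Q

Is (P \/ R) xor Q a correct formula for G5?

No

G4 = P xor R
G5 = G4 xor Q = (P xor R) xor Q
At P=1, Q=0, R=1, S=0: circuit gives 0, formula gives 1.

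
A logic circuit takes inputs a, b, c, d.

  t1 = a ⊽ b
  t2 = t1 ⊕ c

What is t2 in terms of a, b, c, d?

(a ⊽ b) ⊕ c

t1 = a ⊽ b
t2 = t1 ⊕ c = (a ⊽ b) ⊕ c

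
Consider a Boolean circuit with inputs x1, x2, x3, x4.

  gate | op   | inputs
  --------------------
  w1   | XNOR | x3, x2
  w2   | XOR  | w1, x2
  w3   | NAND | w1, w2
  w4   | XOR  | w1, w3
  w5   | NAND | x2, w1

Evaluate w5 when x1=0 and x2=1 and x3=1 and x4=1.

w1 = 1 XNOR 1 = 1
w5 = 1 NAND 1 = 0

0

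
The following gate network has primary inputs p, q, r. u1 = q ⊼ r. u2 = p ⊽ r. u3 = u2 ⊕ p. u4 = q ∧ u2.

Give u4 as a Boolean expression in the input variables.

q ∧ (p ⊽ r)

u2 = p ⊽ r
u4 = q ∧ u2 = q ∧ (p ⊽ r)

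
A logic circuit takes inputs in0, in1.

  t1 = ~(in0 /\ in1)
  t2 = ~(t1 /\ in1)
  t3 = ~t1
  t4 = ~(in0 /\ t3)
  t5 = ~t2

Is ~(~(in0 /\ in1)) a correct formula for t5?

t1 = ~(in0 /\ in1)
t2 = ~(t1 /\ in1) = ~((~(in0 /\ in1)) /\ in1)
t5 = ~t2 = ~(~((~(in0 /\ in1)) /\ in1))
At in0=0, in1=1: circuit gives 1, formula gives 0.

No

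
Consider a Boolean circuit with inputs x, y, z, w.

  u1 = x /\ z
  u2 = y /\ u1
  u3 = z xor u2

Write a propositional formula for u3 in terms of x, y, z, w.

z xor (y /\ (x /\ z))

u1 = x /\ z
u2 = y /\ u1 = y /\ (x /\ z)
u3 = z xor u2 = z xor (y /\ (x /\ z))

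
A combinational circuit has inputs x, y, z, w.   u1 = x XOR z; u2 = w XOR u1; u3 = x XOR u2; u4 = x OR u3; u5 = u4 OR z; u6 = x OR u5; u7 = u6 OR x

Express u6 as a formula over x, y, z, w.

x OR ((x OR (x XOR (w XOR (x XOR z)))) OR z)

u1 = x XOR z
u2 = w XOR u1 = w XOR (x XOR z)
u3 = x XOR u2 = x XOR (w XOR (x XOR z))
u4 = x OR u3 = x OR (x XOR (w XOR (x XOR z)))
u5 = u4 OR z = (x OR (x XOR (w XOR (x XOR z)))) OR z
u6 = x OR u5 = x OR ((x OR (x XOR (w XOR (x XOR z)))) OR z)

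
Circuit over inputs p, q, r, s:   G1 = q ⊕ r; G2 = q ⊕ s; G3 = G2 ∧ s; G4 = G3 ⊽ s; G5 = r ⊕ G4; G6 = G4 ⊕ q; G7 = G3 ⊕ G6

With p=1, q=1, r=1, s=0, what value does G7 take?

0

G2 = 1 ⊕ 0 = 1
G3 = 1 ∧ 0 = 0
G4 = 0 ⊽ 0 = 1
G6 = 1 ⊕ 1 = 0
G7 = 0 ⊕ 0 = 0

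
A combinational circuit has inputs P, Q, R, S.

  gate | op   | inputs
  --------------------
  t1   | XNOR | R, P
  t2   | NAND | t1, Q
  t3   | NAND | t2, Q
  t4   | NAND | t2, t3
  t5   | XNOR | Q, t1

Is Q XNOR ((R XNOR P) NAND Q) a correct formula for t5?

t1 = R XNOR P
t5 = Q XNOR t1 = Q XNOR (R XNOR P)
At P=0, Q=0, R=1, S=0: circuit gives 1, formula gives 0.

No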